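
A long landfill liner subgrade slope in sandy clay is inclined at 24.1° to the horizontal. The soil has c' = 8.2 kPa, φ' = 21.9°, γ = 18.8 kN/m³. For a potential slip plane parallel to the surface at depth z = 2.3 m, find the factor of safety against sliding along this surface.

For an infinite slope with a slip plane parallel to the surface (no pore pressure): FS = [c' + γz cos²β tanφ'] / [γz sinβ cosβ].
γz = 18.8·2.3 = 43.24 kN/m²
Numerator = 8.2 + 43.24·cos²24.1°·tan21.9° = 8.2 + 43.24·0.8333·0.4020 = 22.684 kPa
Denominator = 43.24·sin24.1°·cos24.1° = 43.24·0.4083·0.9128 = 16.117 kPa
FS = 22.684 / 16.117 = 1.407

FS = 1.41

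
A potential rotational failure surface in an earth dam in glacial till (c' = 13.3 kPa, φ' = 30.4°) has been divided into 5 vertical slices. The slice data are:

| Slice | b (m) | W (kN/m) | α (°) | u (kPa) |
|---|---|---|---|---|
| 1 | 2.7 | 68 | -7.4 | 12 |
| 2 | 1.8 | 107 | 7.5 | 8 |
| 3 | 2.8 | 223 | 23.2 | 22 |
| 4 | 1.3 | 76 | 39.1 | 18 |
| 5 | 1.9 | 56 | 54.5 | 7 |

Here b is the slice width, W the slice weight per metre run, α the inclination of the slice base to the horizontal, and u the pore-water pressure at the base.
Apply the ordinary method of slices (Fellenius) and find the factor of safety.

FS = 1.85

Ordinary method of slices: FS = Σ[c'·Δl_i + (W_i cosα_i − u_i·Δl_i)·tanφ'] / Σ W_i sinα_i, with Δl_i = b_i / cosα_i.
Slice 1: Δl = 2.7/cos(-7.4°) = 2.723 m; N'_1 = 68·cos(-7.4°) − 12·2.723 = 34.8; c'Δl = 36.21; W sinα = -8.8
Slice 2: Δl = 1.8/cos7.5° = 1.816 m; N'_2 = 107·cos7.5° − 8·1.816 = 91.6; c'Δl = 24.15; W sinα = 14.0
Slice 3: Δl = 2.8/cos23.2° = 3.046 m; N'_3 = 223·cos23.2° − 22·3.046 = 137.9; c'Δl = 40.52; W sinα = 87.8
Slice 4: Δl = 1.3/cos39.1° = 1.675 m; N'_4 = 76·cos39.1° − 18·1.675 = 28.8; c'Δl = 22.28; W sinα = 47.9
Slice 5: Δl = 1.9/cos54.5° = 3.272 m; N'_5 = 56·cos54.5° − 7·3.272 = 9.6; c'Δl = 43.52; W sinα = 45.6
Σc'Δl = 166.7 kN/m; ΣN' = 302.7 kN/m; ΣW sinα = 186.6 kN/m
Resisting = 166.7 + 302.7·tan30.4° = 166.7 + 177.6 = 344.3 kN/m
FS = 344.3 / 186.6 = 1.845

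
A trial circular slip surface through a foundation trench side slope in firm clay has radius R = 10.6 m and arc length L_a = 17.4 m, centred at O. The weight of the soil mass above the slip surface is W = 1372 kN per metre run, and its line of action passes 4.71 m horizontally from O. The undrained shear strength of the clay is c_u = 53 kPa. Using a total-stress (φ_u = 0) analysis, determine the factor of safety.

Taking moments about the centre O, the resisting moment is provided by the undrained shear strength acting along the arc:
M_R = c_u·L_a·R = 53·17.40·10.6 = 9775.3 kN·m/m
M_D = W·d = 1372·4.71 = 6462.1 kN·m/m
FS = M_R / M_D = 9775.3 / 6462.1 = 1.513

FS = 1.51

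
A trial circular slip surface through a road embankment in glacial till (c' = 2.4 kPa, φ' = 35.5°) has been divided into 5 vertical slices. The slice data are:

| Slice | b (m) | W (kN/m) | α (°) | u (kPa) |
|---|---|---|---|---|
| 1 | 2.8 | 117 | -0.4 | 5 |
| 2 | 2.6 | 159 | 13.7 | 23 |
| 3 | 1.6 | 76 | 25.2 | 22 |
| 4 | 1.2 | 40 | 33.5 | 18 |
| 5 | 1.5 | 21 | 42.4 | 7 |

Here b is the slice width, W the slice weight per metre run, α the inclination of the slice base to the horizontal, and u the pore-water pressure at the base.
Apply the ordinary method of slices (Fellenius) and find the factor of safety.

Ordinary method of slices: FS = Σ[c'·Δl_i + (W_i cosα_i − u_i·Δl_i)·tanφ'] / Σ W_i sinα_i, with Δl_i = b_i / cosα_i.
Slice 1: Δl = 2.8/cos(-0.4°) = 2.800 m; N'_1 = 117·cos(-0.4°) − 5·2.800 = 103.0; c'Δl = 6.72; W sinα = -0.8
Slice 2: Δl = 2.6/cos13.7° = 2.676 m; N'_2 = 159·cos13.7° − 23·2.676 = 92.9; c'Δl = 6.42; W sinα = 37.7
Slice 3: Δl = 1.6/cos25.2° = 1.768 m; N'_3 = 76·cos25.2° − 22·1.768 = 29.9; c'Δl = 4.24; W sinα = 32.4
Slice 4: Δl = 1.2/cos33.5° = 1.439 m; N'_4 = 40·cos33.5° − 18·1.439 = 7.5; c'Δl = 3.45; W sinα = 22.1
Slice 5: Δl = 1.5/cos42.4° = 2.031 m; N'_5 = 21·cos42.4° − 7·2.031 = 1.3; c'Δl = 4.88; W sinα = 14.2
Σc'Δl = 25.7 kN/m; ΣN' = 234.5 kN/m; ΣW sinα = 105.4 kN/m
Resisting = 25.7 + 234.5·tan35.5° = 25.7 + 167.3 = 193.0 kN/m
FS = 193.0 / 105.4 = 1.830

FS = 1.83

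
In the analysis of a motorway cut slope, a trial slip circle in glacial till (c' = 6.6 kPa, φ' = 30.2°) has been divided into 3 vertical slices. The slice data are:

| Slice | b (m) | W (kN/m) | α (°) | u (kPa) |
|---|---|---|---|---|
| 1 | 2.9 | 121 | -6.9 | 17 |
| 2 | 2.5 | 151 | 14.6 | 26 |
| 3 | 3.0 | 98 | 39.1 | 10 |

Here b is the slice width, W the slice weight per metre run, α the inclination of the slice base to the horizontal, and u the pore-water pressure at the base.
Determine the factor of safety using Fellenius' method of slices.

Ordinary method of slices: FS = Σ[c'·Δl_i + (W_i cosα_i − u_i·Δl_i)·tanφ'] / Σ W_i sinα_i, with Δl_i = b_i / cosα_i.
Slice 1: Δl = 2.9/cos(-6.9°) = 2.921 m; N'_1 = 121·cos(-6.9°) − 17·2.921 = 70.5; c'Δl = 19.28; W sinα = -14.5
Slice 2: Δl = 2.5/cos14.6° = 2.583 m; N'_2 = 151·cos14.6° − 26·2.583 = 79.0; c'Δl = 17.05; W sinα = 38.1
Slice 3: Δl = 3.0/cos39.1° = 3.866 m; N'_3 = 98·cos39.1° − 10·3.866 = 37.4; c'Δl = 25.51; W sinα = 61.8
Σc'Δl = 61.8 kN/m; ΣN' = 186.8 kN/m; ΣW sinα = 85.3 kN/m
Resisting = 61.8 + 186.8·tan30.2° = 61.8 + 108.7 = 170.6 kN/m
FS = 170.6 / 85.3 = 1.999

FS = 2.00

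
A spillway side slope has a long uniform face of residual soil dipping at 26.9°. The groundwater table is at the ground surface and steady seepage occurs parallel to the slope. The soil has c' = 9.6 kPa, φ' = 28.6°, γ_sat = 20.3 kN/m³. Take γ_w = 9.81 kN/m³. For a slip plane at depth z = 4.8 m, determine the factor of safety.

With seepage parallel to the slope and the water table at the surface, the effective normal stress on the slip plane uses the buoyant unit weight γ' = γ_sat − γ_w while the driving shear stress uses γ_sat:
FS = [c' + γ' z cos²β tanφ'] / [γ_sat z sinβ cosβ]
γ' = 20.3 − 9.81 = 10.49 kN/m³
Numerator = 9.6 + 10.49·4.8·cos²26.9°·tan28.6° = 9.6 + 10.49·4.8·0.7953·0.5452 = 31.433 kPa
Denominator = 20.3·4.8·sin26.9°·cos26.9° = 20.3·4.8·0.4524·0.8918 = 39.315 kPa
FS = 31.433 / 39.315 = 0.800

FS = 0.80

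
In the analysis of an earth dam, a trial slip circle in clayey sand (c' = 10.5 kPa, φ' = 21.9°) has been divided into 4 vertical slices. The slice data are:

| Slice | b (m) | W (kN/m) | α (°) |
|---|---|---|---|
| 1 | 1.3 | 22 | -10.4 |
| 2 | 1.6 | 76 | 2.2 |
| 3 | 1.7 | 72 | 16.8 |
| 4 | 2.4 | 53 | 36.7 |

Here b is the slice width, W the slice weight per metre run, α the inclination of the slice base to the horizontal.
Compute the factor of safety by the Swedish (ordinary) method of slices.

FS = 3.20

Ordinary method of slices: FS = Σ[c'·Δl_i + (W_i cosα_i)·tanφ'] / Σ W_i sinα_i, with Δl_i = b_i / cosα_i.
Slice 1: Δl = 1.3/cos(-10.4°) = 1.322 m; N'_1 = 22·cos(-10.4°) = 21.6; c'Δl = 13.88; W sinα = -4.0
Slice 2: Δl = 1.6/cos2.2° = 1.601 m; N'_2 = 76·cos2.2° = 75.9; c'Δl = 16.81; W sinα = 2.9
Slice 3: Δl = 1.7/cos16.8° = 1.776 m; N'_3 = 72·cos16.8° = 68.9; c'Δl = 18.65; W sinα = 20.8
Slice 4: Δl = 2.4/cos36.7° = 2.993 m; N'_4 = 53·cos36.7° = 42.5; c'Δl = 31.43; W sinα = 31.7
Σc'Δl = 80.8 kN/m; ΣN' = 209.0 kN/m; ΣW sinα = 51.4 kN/m
Resisting = 80.8 + 209.0·tan21.9° = 80.8 + 84.0 = 164.8 kN/m
FS = 164.8 / 51.4 = 3.204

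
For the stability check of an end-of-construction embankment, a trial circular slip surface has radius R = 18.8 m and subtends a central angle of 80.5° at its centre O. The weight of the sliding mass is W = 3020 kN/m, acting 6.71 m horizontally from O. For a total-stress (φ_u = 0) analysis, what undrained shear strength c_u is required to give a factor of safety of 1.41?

FS = c_u·L_a·R / (W·d), so c_u = FS·W·d / (L_a·R).
Arc length L_a = R·θ = 18.8·(80.5°·π/180) = 18.8·1.4050 = 26.41 m
c_u = 1.41·3020·6.71 / (26.41·18.8) = 28572.5 / 496.58 = 57.54 kPa

c_u = 57.5 kPa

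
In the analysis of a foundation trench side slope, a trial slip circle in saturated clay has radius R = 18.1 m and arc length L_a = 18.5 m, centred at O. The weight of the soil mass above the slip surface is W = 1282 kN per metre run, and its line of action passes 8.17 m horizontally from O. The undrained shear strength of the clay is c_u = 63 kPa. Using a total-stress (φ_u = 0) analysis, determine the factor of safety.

Taking moments about the centre O, the resisting moment is provided by the undrained shear strength acting along the arc:
M_R = c_u·L_a·R = 63·18.50·18.1 = 21095.6 kN·m/m
M_D = W·d = 1282·8.17 = 10473.9 kN·m/m
FS = M_R / M_D = 21095.6 / 10473.9 = 2.014

FS = 2.01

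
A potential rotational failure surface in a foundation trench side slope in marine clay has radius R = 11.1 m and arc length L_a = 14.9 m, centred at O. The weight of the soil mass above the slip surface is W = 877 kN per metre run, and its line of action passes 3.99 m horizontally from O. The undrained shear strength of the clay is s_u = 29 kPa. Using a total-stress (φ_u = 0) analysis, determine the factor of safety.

FS = 1.37

Taking moments about the centre O, the resisting moment is provided by the undrained shear strength acting along the arc:
M_R = s_u·L_a·R = 29·14.90·11.1 = 4796.3 kN·m/m
M_D = W·d = 877·3.99 = 3499.2 kN·m/m
FS = M_R / M_D = 4796.3 / 3499.2 = 1.371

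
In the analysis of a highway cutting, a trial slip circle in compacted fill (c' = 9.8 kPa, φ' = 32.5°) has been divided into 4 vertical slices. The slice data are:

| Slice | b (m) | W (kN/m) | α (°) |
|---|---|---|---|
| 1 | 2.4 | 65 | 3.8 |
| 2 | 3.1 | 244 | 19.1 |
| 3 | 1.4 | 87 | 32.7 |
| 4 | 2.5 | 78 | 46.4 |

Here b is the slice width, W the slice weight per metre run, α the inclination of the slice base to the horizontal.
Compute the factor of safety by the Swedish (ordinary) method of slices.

FS = 2.01

Ordinary method of slices: FS = Σ[c'·Δl_i + (W_i cosα_i)·tanφ'] / Σ W_i sinα_i, with Δl_i = b_i / cosα_i.
Slice 1: Δl = 2.4/cos3.8° = 2.405 m; N'_1 = 65·cos3.8° = 64.9; c'Δl = 23.57; W sinα = 4.3
Slice 2: Δl = 3.1/cos19.1° = 3.281 m; N'_2 = 244·cos19.1° = 230.6; c'Δl = 32.15; W sinα = 79.8
Slice 3: Δl = 1.4/cos32.7° = 1.664 m; N'_3 = 87·cos32.7° = 73.2; c'Δl = 16.30; W sinα = 47.0
Slice 4: Δl = 2.5/cos46.4° = 3.625 m; N'_4 = 78·cos46.4° = 53.8; c'Δl = 35.53; W sinα = 56.5
Σc'Δl = 107.6 kN/m; ΣN' = 422.4 kN/m; ΣW sinα = 187.6 kN/m
Resisting = 107.6 + 422.4·tan32.5° = 107.6 + 269.1 = 376.7 kN/m
FS = 376.7 / 187.6 = 2.007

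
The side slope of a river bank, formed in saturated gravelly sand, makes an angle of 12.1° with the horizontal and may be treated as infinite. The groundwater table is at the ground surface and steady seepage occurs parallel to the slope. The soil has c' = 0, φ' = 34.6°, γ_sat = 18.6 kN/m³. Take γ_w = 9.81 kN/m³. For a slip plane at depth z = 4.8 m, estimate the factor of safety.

With seepage parallel to the slope and the water table at the surface, the effective normal stress on the slip plane uses the buoyant unit weight γ' = γ_sat − γ_w while the driving shear stress uses γ_sat:
FS = [c' + γ' z cos²β tanφ'] / [γ_sat z sinβ cosβ]
(For c' = 0 this reduces to FS = (γ'/γ_sat)·tanφ'/tanβ.)
γ' = 18.6 − 9.81 = 8.79 kN/m³
Numerator = 0.0 + 8.79·4.8·cos²12.1°·tan34.6° = 0.0 + 8.79·4.8·0.9561·0.6899 = 27.827 kPa
Denominator = 18.6·4.8·sin12.1°·cos12.1° = 18.6·4.8·0.2096·0.9778 = 18.299 kPa
FS = 27.827 / 18.299 = 1.521

FS = 1.52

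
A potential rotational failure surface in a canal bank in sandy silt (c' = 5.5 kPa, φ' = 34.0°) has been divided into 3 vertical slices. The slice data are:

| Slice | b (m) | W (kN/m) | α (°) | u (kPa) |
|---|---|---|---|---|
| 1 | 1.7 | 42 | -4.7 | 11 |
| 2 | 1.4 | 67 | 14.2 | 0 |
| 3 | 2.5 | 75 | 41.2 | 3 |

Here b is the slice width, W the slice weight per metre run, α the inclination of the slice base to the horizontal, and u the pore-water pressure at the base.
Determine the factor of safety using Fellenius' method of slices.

Ordinary method of slices: FS = Σ[c'·Δl_i + (W_i cosα_i − u_i·Δl_i)·tanφ'] / Σ W_i sinα_i, with Δl_i = b_i / cosα_i.
Slice 1: Δl = 1.7/cos(-4.7°) = 1.706 m; N'_1 = 42·cos(-4.7°) − 11·1.706 = 23.1; c'Δl = 9.38; W sinα = -3.4
Slice 2: Δl = 1.4/cos14.2° = 1.444 m; N'_2 = 67·cos14.2° − 0·1.444 = 65.0; c'Δl = 7.94; W sinα = 16.4
Slice 3: Δl = 2.5/cos41.2° = 3.323 m; N'_3 = 75·cos41.2° − 3·3.323 = 46.5; c'Δl = 18.27; W sinα = 49.4
Σc'Δl = 35.6 kN/m; ΣN' = 134.5 kN/m; ΣW sinα = 62.4 kN/m
Resisting = 35.6 + 134.5·tan34.0° = 35.6 + 90.7 = 126.3 kN/m
FS = 126.3 / 62.4 = 2.025

FS = 2.02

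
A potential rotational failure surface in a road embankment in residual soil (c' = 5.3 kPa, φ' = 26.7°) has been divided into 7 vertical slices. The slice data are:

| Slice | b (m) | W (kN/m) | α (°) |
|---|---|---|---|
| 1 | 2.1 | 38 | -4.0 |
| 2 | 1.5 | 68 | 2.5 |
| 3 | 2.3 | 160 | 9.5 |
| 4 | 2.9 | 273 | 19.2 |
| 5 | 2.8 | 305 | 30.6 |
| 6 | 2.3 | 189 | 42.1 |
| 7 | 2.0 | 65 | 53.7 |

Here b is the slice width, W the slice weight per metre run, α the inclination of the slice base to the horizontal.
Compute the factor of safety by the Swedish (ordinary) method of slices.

FS = 1.29

Ordinary method of slices: FS = Σ[c'·Δl_i + (W_i cosα_i)·tanφ'] / Σ W_i sinα_i, with Δl_i = b_i / cosα_i.
Slice 1: Δl = 2.1/cos(-4.0°) = 2.105 m; N'_1 = 38·cos(-4.0°) = 37.9; c'Δl = 11.16; W sinα = -2.7
Slice 2: Δl = 1.5/cos2.5° = 1.501 m; N'_2 = 68·cos2.5° = 67.9; c'Δl = 7.96; W sinα = 3.0
Slice 3: Δl = 2.3/cos9.5° = 2.332 m; N'_3 = 160·cos9.5° = 157.8; c'Δl = 12.36; W sinα = 26.4
Slice 4: Δl = 2.9/cos19.2° = 3.071 m; N'_4 = 273·cos19.2° = 257.8; c'Δl = 16.28; W sinα = 89.8
Slice 5: Δl = 2.8/cos30.6° = 3.253 m; N'_5 = 305·cos30.6° = 262.5; c'Δl = 17.24; W sinα = 155.3
Slice 6: Δl = 2.3/cos42.1° = 3.100 m; N'_6 = 189·cos42.1° = 140.2; c'Δl = 16.43; W sinα = 126.7
Slice 7: Δl = 2.0/cos53.7° = 3.378 m; N'_7 = 65·cos53.7° = 38.5; c'Δl = 17.91; W sinα = 52.4
Σc'Δl = 99.3 kN/m; ΣN' = 962.7 kN/m; ΣW sinα = 450.9 kN/m
Resisting = 99.3 + 962.7·tan26.7° = 99.3 + 484.2 = 583.5 kN/m
FS = 583.5 / 450.9 = 1.294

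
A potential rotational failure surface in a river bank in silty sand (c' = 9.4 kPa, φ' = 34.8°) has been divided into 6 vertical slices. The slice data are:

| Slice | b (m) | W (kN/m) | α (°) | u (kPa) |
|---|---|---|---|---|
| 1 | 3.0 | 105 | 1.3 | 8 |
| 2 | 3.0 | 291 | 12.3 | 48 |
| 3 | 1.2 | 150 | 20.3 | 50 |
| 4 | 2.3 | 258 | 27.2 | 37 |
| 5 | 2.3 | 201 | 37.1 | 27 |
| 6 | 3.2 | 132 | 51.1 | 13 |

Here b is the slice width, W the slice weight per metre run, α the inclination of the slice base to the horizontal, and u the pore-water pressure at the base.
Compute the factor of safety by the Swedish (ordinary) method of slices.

Ordinary method of slices: FS = Σ[c'·Δl_i + (W_i cosα_i − u_i·Δl_i)·tanφ'] / Σ W_i sinα_i, with Δl_i = b_i / cosα_i.
Slice 1: Δl = 3.0/cos1.3° = 3.001 m; N'_1 = 105·cos1.3° − 8·3.001 = 81.0; c'Δl = 28.21; W sinα = 2.4
Slice 2: Δl = 3.0/cos12.3° = 3.070 m; N'_2 = 291·cos12.3° − 48·3.070 = 136.9; c'Δl = 28.86; W sinα = 62.0
Slice 3: Δl = 1.2/cos20.3° = 1.279 m; N'_3 = 150·cos20.3° − 50·1.279 = 76.7; c'Δl = 12.03; W sinα = 52.0
Slice 4: Δl = 2.3/cos27.2° = 2.586 m; N'_4 = 258·cos27.2° − 37·2.586 = 133.8; c'Δl = 24.31; W sinα = 117.9
Slice 5: Δl = 2.3/cos37.1° = 2.884 m; N'_5 = 201·cos37.1° − 27·2.884 = 82.5; c'Δl = 27.11; W sinα = 121.2
Slice 6: Δl = 3.2/cos51.1° = 5.096 m; N'_6 = 132·cos51.1° − 13·5.096 = 16.6; c'Δl = 47.90; W sinα = 102.7
Σc'Δl = 168.4 kN/m; ΣN' = 527.5 kN/m; ΣW sinα = 458.3 kN/m
Resisting = 168.4 + 527.5·tan34.8° = 168.4 + 366.6 = 535.0 kN/m
FS = 535.0 / 458.3 = 1.167

FS = 1.17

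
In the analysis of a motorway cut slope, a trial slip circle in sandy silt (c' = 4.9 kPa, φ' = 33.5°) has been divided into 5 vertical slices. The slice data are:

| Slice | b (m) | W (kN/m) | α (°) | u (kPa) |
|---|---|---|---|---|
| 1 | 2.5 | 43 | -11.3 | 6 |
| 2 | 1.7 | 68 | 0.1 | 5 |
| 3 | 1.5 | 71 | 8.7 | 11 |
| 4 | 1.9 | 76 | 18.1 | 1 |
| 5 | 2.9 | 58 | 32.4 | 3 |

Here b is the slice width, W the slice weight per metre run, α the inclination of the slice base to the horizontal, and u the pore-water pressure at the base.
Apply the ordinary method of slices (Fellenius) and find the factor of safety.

FS = 3.84

Ordinary method of slices: FS = Σ[c'·Δl_i + (W_i cosα_i − u_i·Δl_i)·tanφ'] / Σ W_i sinα_i, with Δl_i = b_i / cosα_i.
Slice 1: Δl = 2.5/cos(-11.3°) = 2.549 m; N'_1 = 43·cos(-11.3°) − 6·2.549 = 26.9; c'Δl = 12.49; W sinα = -8.4
Slice 2: Δl = 1.7/cos0.1° = 1.700 m; N'_2 = 68·cos0.1° − 5·1.700 = 59.5; c'Δl = 8.33; W sinα = 0.1
Slice 3: Δl = 1.5/cos8.7° = 1.517 m; N'_3 = 71·cos8.7° − 11·1.517 = 53.5; c'Δl = 7.44; W sinα = 10.7
Slice 4: Δl = 1.9/cos18.1° = 1.999 m; N'_4 = 76·cos18.1° − 1·1.999 = 70.2; c'Δl = 9.79; W sinα = 23.6
Slice 5: Δl = 2.9/cos32.4° = 3.435 m; N'_5 = 58·cos32.4° − 3·3.435 = 38.7; c'Δl = 16.83; W sinα = 31.1
Σc'Δl = 54.9 kN/m; ΣN' = 248.8 kN/m; ΣW sinα = 57.1 kN/m
Resisting = 54.9 + 248.8·tan33.5° = 54.9 + 164.7 = 219.5 kN/m
FS = 219.5 / 57.1 = 3.843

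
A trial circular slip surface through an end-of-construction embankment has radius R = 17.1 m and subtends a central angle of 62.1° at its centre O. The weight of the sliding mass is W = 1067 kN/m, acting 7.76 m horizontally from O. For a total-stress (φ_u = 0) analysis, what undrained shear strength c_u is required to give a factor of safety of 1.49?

FS = c_u·L_a·R / (W·d), so c_u = FS·W·d / (L_a·R).
Arc length L_a = R·θ = 17.1·(62.1°·π/180) = 17.1·1.0838 = 18.53 m
c_u = 1.49·1067·7.76 / (18.53·17.1) = 12337.1 / 316.93 = 38.93 kPa

c_u = 38.9 kPa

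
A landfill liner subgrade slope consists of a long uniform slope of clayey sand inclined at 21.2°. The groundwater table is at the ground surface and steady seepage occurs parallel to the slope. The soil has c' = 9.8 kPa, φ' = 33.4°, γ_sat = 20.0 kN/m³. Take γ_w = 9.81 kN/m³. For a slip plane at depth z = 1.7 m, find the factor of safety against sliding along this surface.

FS = 1.72

With seepage parallel to the slope and the water table at the surface, the effective normal stress on the slip plane uses the buoyant unit weight γ' = γ_sat − γ_w while the driving shear stress uses γ_sat:
FS = [c' + γ' z cos²β tanφ'] / [γ_sat z sinβ cosβ]
γ' = 20.0 − 9.81 = 10.19 kN/m³
Numerator = 9.8 + 10.19·1.7·cos²21.2°·tan33.4° = 9.8 + 10.19·1.7·0.8692·0.6594 = 19.729 kPa
Denominator = 20.0·1.7·sin21.2°·cos21.2° = 20.0·1.7·0.3616·0.9323 = 11.463 kPa
FS = 19.729 / 11.463 = 1.721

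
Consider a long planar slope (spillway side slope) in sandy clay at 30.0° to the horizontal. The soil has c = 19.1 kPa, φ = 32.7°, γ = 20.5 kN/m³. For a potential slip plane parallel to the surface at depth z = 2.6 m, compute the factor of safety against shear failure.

For an infinite slope with a slip plane parallel to the surface (no pore pressure): FS = [c + γz cos²β tanφ] / [γz sinβ cosβ].
γz = 20.5·2.6 = 53.30 kN/m²
Numerator = 19.1 + 53.30·cos²30.0°·tan32.7° = 19.1 + 53.30·0.7500·0.6420 = 44.763 kPa
Denominator = 53.30·sin30.0°·cos30.0° = 53.30·0.5000·0.8660 = 23.080 kPa
FS = 44.763 / 23.080 = 1.940

FS = 1.94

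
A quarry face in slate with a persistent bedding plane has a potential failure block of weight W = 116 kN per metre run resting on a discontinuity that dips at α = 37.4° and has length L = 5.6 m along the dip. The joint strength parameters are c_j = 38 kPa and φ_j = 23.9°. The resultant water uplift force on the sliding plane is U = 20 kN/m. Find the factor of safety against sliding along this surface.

FS = 3.47

Resolving the block weight along and normal to the plane and applying the Mohr–Coulomb strength on the joint:
N' = W cosα − U = 116·cos37.4° − 20 = 72.2 kN/m
Driving force T = W sinα = 116·sin37.4° = 70.5 kN/m
Resisting force R = c_j·L + N'·tanφ_j = 38·5.6 + 72.2·tan23.9° = 212.8 + 32.0 = 244.8 kN/m
FS = R / T = 244.8 / 70.5 = 3.474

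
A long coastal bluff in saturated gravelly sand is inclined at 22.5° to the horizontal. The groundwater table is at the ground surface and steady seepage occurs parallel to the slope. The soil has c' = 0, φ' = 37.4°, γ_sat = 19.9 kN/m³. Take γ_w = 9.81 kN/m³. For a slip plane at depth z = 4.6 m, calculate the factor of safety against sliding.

FS = 0.94

With seepage parallel to the slope and the water table at the surface, the effective normal stress on the slip plane uses the buoyant unit weight γ' = γ_sat − γ_w while the driving shear stress uses γ_sat:
FS = [c' + γ' z cos²β tanφ'] / [γ_sat z sinβ cosβ]
(For c' = 0 this reduces to FS = (γ'/γ_sat)·tanφ'/tanβ.)
γ' = 19.9 − 9.81 = 10.09 kN/m³
Numerator = 0.0 + 10.09·4.6·cos²22.5°·tan37.4° = 0.0 + 10.09·4.6·0.8536·0.7646 = 30.289 kPa
Denominator = 19.9·4.6·sin22.5°·cos22.5° = 19.9·4.6·0.3827·0.9239 = 32.364 kPa
FS = 30.289 / 32.364 = 0.936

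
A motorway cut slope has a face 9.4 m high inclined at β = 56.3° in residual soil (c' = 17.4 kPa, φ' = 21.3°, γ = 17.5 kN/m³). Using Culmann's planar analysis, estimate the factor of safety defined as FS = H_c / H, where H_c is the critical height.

H_c = (4c'/γ) · sinβ cosφ' / [1 − cos(β − φ')]
    = (4·17.4/17.5) · sin56.3°·cos21.3° / [1 − cos35.0°]
    = 3.977 · 0.7751 / 0.1808 = 17.05 m
FS = H_c / H = 17.05 / 9.4 = 1.813

FS = 1.81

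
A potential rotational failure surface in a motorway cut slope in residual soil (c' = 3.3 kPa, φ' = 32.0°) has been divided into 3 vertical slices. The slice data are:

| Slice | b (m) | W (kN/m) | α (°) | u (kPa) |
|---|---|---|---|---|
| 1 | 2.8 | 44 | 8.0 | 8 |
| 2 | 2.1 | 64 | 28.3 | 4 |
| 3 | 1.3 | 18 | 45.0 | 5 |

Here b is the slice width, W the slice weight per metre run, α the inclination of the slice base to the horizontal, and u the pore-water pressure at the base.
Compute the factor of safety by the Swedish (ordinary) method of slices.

FS = 1.38

Ordinary method of slices: FS = Σ[c'·Δl_i + (W_i cosα_i − u_i·Δl_i)·tanφ'] / Σ W_i sinα_i, with Δl_i = b_i / cosα_i.
Slice 1: Δl = 2.8/cos8.0° = 2.828 m; N'_1 = 44·cos8.0° − 8·2.828 = 21.0; c'Δl = 9.33; W sinα = 6.1
Slice 2: Δl = 2.1/cos28.3° = 2.385 m; N'_2 = 64·cos28.3° − 4·2.385 = 46.8; c'Δl = 7.87; W sinα = 30.3
Slice 3: Δl = 1.3/cos45.0° = 1.838 m; N'_3 = 18·cos45.0° − 5·1.838 = 3.5; c'Δl = 6.07; W sinα = 12.7
Σc'Δl = 23.3 kN/m; ΣN' = 71.3 kN/m; ΣW sinα = 49.2 kN/m
Resisting = 23.3 + 71.3·tan32.0° = 23.3 + 44.6 = 67.8 kN/m
FS = 67.8 / 49.2 = 1.379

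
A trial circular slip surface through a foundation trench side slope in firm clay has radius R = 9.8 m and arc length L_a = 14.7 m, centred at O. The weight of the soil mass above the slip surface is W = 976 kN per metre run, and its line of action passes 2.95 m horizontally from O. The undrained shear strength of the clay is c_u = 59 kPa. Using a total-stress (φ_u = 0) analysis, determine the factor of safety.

Taking moments about the centre O, the resisting moment is provided by the undrained shear strength acting along the arc:
M_R = c_u·L_a·R = 59·14.70·9.8 = 8499.5 kN·m/m
M_D = W·d = 976·2.95 = 2879.2 kN·m/m
FS = M_R / M_D = 8499.5 / 2879.2 = 2.952

FS = 2.95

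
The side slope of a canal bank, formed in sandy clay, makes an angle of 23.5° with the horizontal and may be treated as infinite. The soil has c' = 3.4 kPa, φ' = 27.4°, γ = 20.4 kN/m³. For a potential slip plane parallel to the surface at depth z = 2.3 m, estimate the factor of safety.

For an infinite slope with a slip plane parallel to the surface (no pore pressure): FS = [c' + γz cos²β tanφ'] / [γz sinβ cosβ].
γz = 20.4·2.3 = 46.92 kN/m²
Numerator = 3.4 + 46.92·cos²23.5°·tan27.4° = 3.4 + 46.92·0.8410·0.5184 = 23.854 kPa
Denominator = 46.92·sin23.5°·cos23.5° = 46.92·0.3987·0.9171 = 17.158 kPa
FS = 23.854 / 17.158 = 1.390

FS = 1.39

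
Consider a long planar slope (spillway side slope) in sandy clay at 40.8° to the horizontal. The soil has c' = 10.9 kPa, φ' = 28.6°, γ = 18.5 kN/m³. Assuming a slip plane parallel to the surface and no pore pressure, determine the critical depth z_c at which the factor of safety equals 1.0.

z_c = 3.23 m

Setting FS = 1.00 in FS = [c' + γz cos²β tanφ'] / [γz sinβ cosβ] and solving for z:
z = c' / [γ cosβ (FS·sinβ − cosβ·tanφ')]
  = 10.9 / [18.5·cos40.8°·(1.00·sin40.8° − cos40.8°·tan28.6°)]
  = 10.9 / [18.5·0.7570·(1.00·0.6534 − 0.7570·0.5452)]
  = 10.9 / 3.3708 = 3.234 m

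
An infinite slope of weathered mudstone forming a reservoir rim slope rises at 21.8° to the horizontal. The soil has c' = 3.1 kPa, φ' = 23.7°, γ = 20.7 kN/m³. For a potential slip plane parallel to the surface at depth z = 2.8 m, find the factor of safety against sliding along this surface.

FS = 1.25

For an infinite slope with a slip plane parallel to the surface (no pore pressure): FS = [c' + γz cos²β tanφ'] / [γz sinβ cosβ].
γz = 20.7·2.8 = 57.96 kN/m²
Numerator = 3.1 + 57.96·cos²21.8°·tan23.7° = 3.1 + 57.96·0.8621·0.4390 = 25.034 kPa
Denominator = 57.96·sin21.8°·cos21.8° = 57.96·0.3714·0.9285 = 19.985 kPa
FS = 25.034 / 19.985 = 1.253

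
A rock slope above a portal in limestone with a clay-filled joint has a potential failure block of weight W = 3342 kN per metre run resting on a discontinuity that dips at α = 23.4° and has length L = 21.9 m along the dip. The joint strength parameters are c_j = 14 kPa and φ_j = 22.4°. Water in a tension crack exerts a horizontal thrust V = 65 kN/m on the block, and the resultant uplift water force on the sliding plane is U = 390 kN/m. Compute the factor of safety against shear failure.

Resolving the block weight along and normal to the plane and applying the Mohr–Coulomb strength on the joint:
N' = W cosα − U − V sinα = 3342·cos23.4° − 390 − 65·sin23.4° = 2651.3 kN/m
Driving force T = W sinα + V cosα = 3342·sin23.4° + 65·cos23.4° = 1386.9 kN/m
Resisting force R = c_j·L + N'·tanφ_j = 14·21.9 + 2651.3·tan22.4° = 306.6 + 1092.8 = 1399.4 kN/m
FS = R / T = 1399.4 / 1386.9 = 1.009

FS = 1.01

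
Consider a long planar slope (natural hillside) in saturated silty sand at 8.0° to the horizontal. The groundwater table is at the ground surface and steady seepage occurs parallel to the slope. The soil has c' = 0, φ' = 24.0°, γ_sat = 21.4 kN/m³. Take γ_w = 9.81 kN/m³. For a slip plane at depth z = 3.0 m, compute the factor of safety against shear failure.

With seepage parallel to the slope and the water table at the surface, the effective normal stress on the slip plane uses the buoyant unit weight γ' = γ_sat − γ_w while the driving shear stress uses γ_sat:
FS = [c' + γ' z cos²β tanφ'] / [γ_sat z sinβ cosβ]
(For c' = 0 this reduces to FS = (γ'/γ_sat)·tanφ'/tanβ.)
γ' = 21.4 − 9.81 = 11.59 kN/m³
Numerator = 0.0 + 11.59·3.0·cos²8.0°·tan24.0° = 0.0 + 11.59·3.0·0.9806·0.4452 = 15.181 kPa
Denominator = 21.4·3.0·sin8.0°·cos8.0° = 21.4·3.0·0.1392·0.9903 = 8.848 kPa
FS = 15.181 / 8.848 = 1.716

FS = 1.72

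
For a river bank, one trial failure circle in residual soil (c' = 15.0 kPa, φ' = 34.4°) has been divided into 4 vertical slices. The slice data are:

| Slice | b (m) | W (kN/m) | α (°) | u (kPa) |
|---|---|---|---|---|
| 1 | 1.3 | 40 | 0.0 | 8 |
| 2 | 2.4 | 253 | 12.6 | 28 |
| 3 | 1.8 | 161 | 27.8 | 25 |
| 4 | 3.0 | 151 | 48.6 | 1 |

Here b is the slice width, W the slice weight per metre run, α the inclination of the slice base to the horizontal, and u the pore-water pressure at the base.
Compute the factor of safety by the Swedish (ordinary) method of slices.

FS = 1.75

Ordinary method of slices: FS = Σ[c'·Δl_i + (W_i cosα_i − u_i·Δl_i)·tanφ'] / Σ W_i sinα_i, with Δl_i = b_i / cosα_i.
Slice 1: Δl = 1.3/cos0.0° = 1.300 m; N'_1 = 40·cos0.0° − 8·1.300 = 29.6; c'Δl = 19.50; W sinα = 0.0
Slice 2: Δl = 2.4/cos12.6° = 2.459 m; N'_2 = 253·cos12.6° − 28·2.459 = 178.0; c'Δl = 36.89; W sinα = 55.2
Slice 3: Δl = 1.8/cos27.8° = 2.035 m; N'_3 = 161·cos27.8° − 25·2.035 = 91.5; c'Δl = 30.52; W sinα = 75.1
Slice 4: Δl = 3.0/cos48.6° = 4.536 m; N'_4 = 151·cos48.6° − 1·4.536 = 95.3; c'Δl = 68.05; W sinα = 113.3
Σc'Δl = 155.0 kN/m; ΣN' = 394.5 kN/m; ΣW sinα = 243.5 kN/m
Resisting = 155.0 + 394.5·tan34.4° = 155.0 + 270.1 = 425.1 kN/m
FS = 425.1 / 243.5 = 1.745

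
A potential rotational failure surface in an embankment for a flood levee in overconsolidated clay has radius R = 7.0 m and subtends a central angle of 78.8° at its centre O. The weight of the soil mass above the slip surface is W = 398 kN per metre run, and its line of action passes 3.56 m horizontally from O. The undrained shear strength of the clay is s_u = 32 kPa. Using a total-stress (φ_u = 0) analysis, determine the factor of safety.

Taking moments about the centre O, the resisting moment is provided by the undrained shear strength acting along the arc:
Arc length L_a = R·θ = 7.0·(78.8°·π/180) = 7.0·1.3753 = 9.63 m
M_R = s_u·L_a·R = 32·9.63·7.0 = 2156.5 kN·m/m
M_D = W·d = 398·3.56 = 1416.9 kN·m/m
FS = M_R / M_D = 2156.5 / 1416.9 = 1.522

FS = 1.52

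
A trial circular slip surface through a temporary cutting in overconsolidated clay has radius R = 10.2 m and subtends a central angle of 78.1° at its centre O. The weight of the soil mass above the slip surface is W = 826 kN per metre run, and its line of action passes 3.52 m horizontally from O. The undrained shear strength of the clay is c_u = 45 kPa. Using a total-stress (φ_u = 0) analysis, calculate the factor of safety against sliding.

FS = 2.19

Taking moments about the centre O, the resisting moment is provided by the undrained shear strength acting along the arc:
Arc length L_a = R·θ = 10.2·(78.1°·π/180) = 10.2·1.3631 = 13.90 m
M_R = c_u·L_a·R = 45·13.90·10.2 = 6381.8 kN·m/m
M_D = W·d = 826·3.52 = 2907.5 kN·m/m
FS = M_R / M_D = 6381.8 / 2907.5 = 2.195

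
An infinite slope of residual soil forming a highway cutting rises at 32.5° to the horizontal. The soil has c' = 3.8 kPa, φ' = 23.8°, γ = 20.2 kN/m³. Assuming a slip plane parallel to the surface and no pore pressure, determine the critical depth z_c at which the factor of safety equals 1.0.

Setting FS = 1.00 in FS = [c' + γz cos²β tanφ'] / [γz sinβ cosβ] and solving for z:
z = c' / [γ cosβ (FS·sinβ − cosβ·tanφ')]
  = 3.8 / [20.2·cos32.5°·(1.00·sin32.5° − cos32.5°·tan23.8°)]
  = 3.8 / [20.2·0.8434·(1.00·0.5373 − 0.8434·0.4411)]
  = 3.8 / 2.8165 = 1.349 m

z_c = 1.35 m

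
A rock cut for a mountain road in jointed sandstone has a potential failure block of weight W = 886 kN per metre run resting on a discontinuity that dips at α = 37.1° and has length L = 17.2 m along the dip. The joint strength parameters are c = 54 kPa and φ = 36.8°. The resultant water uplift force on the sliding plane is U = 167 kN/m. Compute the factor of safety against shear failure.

FS = 2.49

Resolving the block weight along and normal to the plane and applying the Mohr–Coulomb strength on the joint:
N' = W cosα − U = 886·cos37.1° − 167 = 539.7 kN/m
Driving force T = W sinα = 886·sin37.1° = 534.4 kN/m
Resisting force R = c·L + N'·tanφ = 54·17.2 + 539.7·tan36.8° = 928.8 + 403.7 = 1332.5 kN/m
FS = R / T = 1332.5 / 534.4 = 2.493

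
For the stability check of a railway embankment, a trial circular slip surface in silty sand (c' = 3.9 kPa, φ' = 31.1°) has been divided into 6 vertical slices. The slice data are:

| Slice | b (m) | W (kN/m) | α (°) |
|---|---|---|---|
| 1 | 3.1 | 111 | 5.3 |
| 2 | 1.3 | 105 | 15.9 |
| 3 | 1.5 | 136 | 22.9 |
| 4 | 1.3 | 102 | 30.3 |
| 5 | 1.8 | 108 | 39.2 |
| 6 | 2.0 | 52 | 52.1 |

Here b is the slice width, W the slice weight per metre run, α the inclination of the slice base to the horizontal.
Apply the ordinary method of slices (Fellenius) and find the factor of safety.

Ordinary method of slices: FS = Σ[c'·Δl_i + (W_i cosα_i)·tanφ'] / Σ W_i sinα_i, with Δl_i = b_i / cosα_i.
Slice 1: Δl = 3.1/cos5.3° = 3.113 m; N'_1 = 111·cos5.3° = 110.5; c'Δl = 12.14; W sinα = 10.3
Slice 2: Δl = 1.3/cos15.9° = 1.352 m; N'_2 = 105·cos15.9° = 101.0; c'Δl = 5.27; W sinα = 28.8
Slice 3: Δl = 1.5/cos22.9° = 1.628 m; N'_3 = 136·cos22.9° = 125.3; c'Δl = 6.35; W sinα = 52.9
Slice 4: Δl = 1.3/cos30.3° = 1.506 m; N'_4 = 102·cos30.3° = 88.1; c'Δl = 5.87; W sinα = 51.5
Slice 5: Δl = 1.8/cos39.2° = 2.323 m; N'_5 = 108·cos39.2° = 83.7; c'Δl = 9.06; W sinα = 68.3
Slice 6: Δl = 2.0/cos52.1° = 3.256 m; N'_6 = 52·cos52.1° = 31.9; c'Δl = 12.70; W sinα = 41.0
Σc'Δl = 51.4 kN/m; ΣN' = 540.5 kN/m; ΣW sinα = 252.7 kN/m
Resisting = 51.4 + 540.5·tan31.1° = 51.4 + 326.0 = 377.4 kN/m
FS = 377.4 / 252.7 = 1.494

FS = 1.49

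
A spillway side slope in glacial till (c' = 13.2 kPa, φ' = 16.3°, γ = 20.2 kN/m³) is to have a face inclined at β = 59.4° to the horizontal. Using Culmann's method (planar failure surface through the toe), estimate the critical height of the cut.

H_c = 8.00 m

Culmann's analysis gives the critical failure plane at α_cr = (β + φ')/2 = (59.4 + 16.3)/2 = 37.9°, and the critical height
H_c = (4c'/γ) · sinβ cosφ' / [1 − cos(β − φ')]
    = (4·13.2/20.2) · sin59.4°·cos16.3° / [1 − cos(43.1°)]
    = 2.614 · 0.8607·0.9598 / [1 − 0.7302]
    = 2.614 · 0.8261 / 0.2698
    = 8.00 m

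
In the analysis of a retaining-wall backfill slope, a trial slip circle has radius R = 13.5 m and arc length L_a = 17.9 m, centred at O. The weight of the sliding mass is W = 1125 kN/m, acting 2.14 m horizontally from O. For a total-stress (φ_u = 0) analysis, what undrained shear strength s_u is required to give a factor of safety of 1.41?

s_u = 14.0 kPa

FS = s_u·L_a·R / (W·d), so s_u = FS·W·d / (L_a·R).
s_u = 1.41·1125·2.14 / (17.90·13.5) = 3394.6 / 241.65 = 14.05 kPa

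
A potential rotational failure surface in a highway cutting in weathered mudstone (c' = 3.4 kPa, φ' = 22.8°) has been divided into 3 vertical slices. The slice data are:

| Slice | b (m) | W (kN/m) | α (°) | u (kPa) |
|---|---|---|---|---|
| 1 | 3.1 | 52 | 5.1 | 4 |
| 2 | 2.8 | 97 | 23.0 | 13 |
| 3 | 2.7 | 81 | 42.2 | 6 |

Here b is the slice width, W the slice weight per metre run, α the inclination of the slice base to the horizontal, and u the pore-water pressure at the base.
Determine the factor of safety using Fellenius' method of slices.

FS = 0.90

Ordinary method of slices: FS = Σ[c'·Δl_i + (W_i cosα_i − u_i·Δl_i)·tanφ'] / Σ W_i sinα_i, with Δl_i = b_i / cosα_i.
Slice 1: Δl = 3.1/cos5.1° = 3.112 m; N'_1 = 52·cos5.1° − 4·3.112 = 39.3; c'Δl = 10.58; W sinα = 4.6
Slice 2: Δl = 2.8/cos23.0° = 3.042 m; N'_2 = 97·cos23.0° − 13·3.042 = 49.7; c'Δl = 10.34; W sinα = 37.9
Slice 3: Δl = 2.7/cos42.2° = 3.645 m; N'_3 = 81·cos42.2° − 6·3.645 = 38.1; c'Δl = 12.39; W sinα = 54.4
Σc'Δl = 33.3 kN/m; ΣN' = 127.2 kN/m; ΣW sinα = 96.9 kN/m
Resisting = 33.3 + 127.2·tan22.8° = 33.3 + 53.5 = 86.8 kN/m
FS = 86.8 / 96.9 = 0.895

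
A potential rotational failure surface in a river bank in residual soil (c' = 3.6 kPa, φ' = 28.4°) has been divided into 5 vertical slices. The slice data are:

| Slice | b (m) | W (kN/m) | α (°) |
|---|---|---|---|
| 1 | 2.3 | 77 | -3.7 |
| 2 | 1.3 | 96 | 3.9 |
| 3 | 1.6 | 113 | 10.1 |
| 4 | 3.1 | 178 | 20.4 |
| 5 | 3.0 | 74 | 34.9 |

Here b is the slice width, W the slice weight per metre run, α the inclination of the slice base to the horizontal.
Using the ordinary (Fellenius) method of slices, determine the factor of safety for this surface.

Ordinary method of slices: FS = Σ[c'·Δl_i + (W_i cosα_i)·tanφ'] / Σ W_i sinα_i, with Δl_i = b_i / cosα_i.
Slice 1: Δl = 2.3/cos(-3.7°) = 2.305 m; N'_1 = 77·cos(-3.7°) = 76.8; c'Δl = 8.30; W sinα = -5.0
Slice 2: Δl = 1.3/cos3.9° = 1.303 m; N'_2 = 96·cos3.9° = 95.8; c'Δl = 4.69; W sinα = 6.5
Slice 3: Δl = 1.6/cos10.1° = 1.625 m; N'_3 = 113·cos10.1° = 111.2; c'Δl = 5.85; W sinα = 19.8
Slice 4: Δl = 3.1/cos20.4° = 3.307 m; N'_4 = 178·cos20.4° = 166.8; c'Δl = 11.91; W sinα = 62.0
Slice 5: Δl = 3.0/cos34.9° = 3.658 m; N'_5 = 74·cos34.9° = 60.7; c'Δl = 13.17; W sinα = 42.3
Σc'Δl = 43.9 kN/m; ΣN' = 511.4 kN/m; ΣW sinα = 125.8 kN/m
Resisting = 43.9 + 511.4·tan28.4° = 43.9 + 276.5 = 320.4 kN/m
FS = 320.4 / 125.8 = 2.548

FS = 2.55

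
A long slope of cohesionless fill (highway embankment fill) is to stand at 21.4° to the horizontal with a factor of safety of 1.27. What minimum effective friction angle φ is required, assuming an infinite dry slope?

FS = tanφ/tanβ ⇒ tanφ = FS · tanβ = 1.27 · tan21.4° = 0.4977
φ = arctan(0.4977) = 26.46°

φ = 26.5°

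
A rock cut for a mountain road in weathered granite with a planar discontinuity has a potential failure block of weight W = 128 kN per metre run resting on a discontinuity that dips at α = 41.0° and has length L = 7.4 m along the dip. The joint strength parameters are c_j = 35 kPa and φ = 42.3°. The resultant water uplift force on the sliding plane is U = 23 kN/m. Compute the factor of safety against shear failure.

Resolving the block weight along and normal to the plane and applying the Mohr–Coulomb strength on the joint:
N' = W cosα − U = 128·cos41.0° − 23 = 73.6 kN/m
Driving force T = W sinα = 128·sin41.0° = 84.0 kN/m
Resisting force R = c_j·L + N'·tanφ = 35·7.4 + 73.6·tan42.3° = 259.0 + 67.0 = 326.0 kN/m
FS = R / T = 326.0 / 84.0 = 3.882

FS = 3.88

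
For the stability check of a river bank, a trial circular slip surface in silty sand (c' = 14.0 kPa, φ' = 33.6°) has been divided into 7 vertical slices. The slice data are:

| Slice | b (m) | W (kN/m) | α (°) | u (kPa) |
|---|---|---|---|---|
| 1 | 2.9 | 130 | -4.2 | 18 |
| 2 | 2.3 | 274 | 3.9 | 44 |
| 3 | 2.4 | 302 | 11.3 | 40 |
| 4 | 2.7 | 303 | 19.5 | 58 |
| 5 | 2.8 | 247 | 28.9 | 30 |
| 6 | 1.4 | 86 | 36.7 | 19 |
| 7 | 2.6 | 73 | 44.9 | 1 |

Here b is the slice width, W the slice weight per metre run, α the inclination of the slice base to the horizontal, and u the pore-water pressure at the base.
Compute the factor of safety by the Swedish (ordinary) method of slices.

Ordinary method of slices: FS = Σ[c'·Δl_i + (W_i cosα_i − u_i·Δl_i)·tanφ'] / Σ W_i sinα_i, with Δl_i = b_i / cosα_i.
Slice 1: Δl = 2.9/cos(-4.2°) = 2.908 m; N'_1 = 130·cos(-4.2°) − 18·2.908 = 77.3; c'Δl = 40.71; W sinα = -9.5
Slice 2: Δl = 2.3/cos3.9° = 2.305 m; N'_2 = 274·cos3.9° − 44·2.305 = 171.9; c'Δl = 32.27; W sinα = 18.6
Slice 3: Δl = 2.4/cos11.3° = 2.447 m; N'_3 = 302·cos11.3° − 40·2.447 = 198.2; c'Δl = 34.26; W sinα = 59.2
Slice 4: Δl = 2.7/cos19.5° = 2.864 m; N'_4 = 303·cos19.5° − 58·2.864 = 119.5; c'Δl = 40.10; W sinα = 101.1
Slice 5: Δl = 2.8/cos28.9° = 3.198 m; N'_5 = 247·cos28.9° − 30·3.198 = 120.3; c'Δl = 44.78; W sinα = 119.4
Slice 6: Δl = 1.4/cos36.7° = 1.746 m; N'_6 = 86·cos36.7° − 19·1.746 = 35.8; c'Δl = 24.45; W sinα = 51.4
Slice 7: Δl = 2.6/cos44.9° = 3.671 m; N'_7 = 73·cos44.9° − 1·3.671 = 48.0; c'Δl = 51.39; W sinα = 51.5
Σc'Δl = 268.0 kN/m; ΣN' = 771.1 kN/m; ΣW sinα = 391.7 kN/m
Resisting = 268.0 + 771.1·tan33.6° = 268.0 + 512.3 = 780.3 kN/m
FS = 780.3 / 391.7 = 1.992

FS = 1.99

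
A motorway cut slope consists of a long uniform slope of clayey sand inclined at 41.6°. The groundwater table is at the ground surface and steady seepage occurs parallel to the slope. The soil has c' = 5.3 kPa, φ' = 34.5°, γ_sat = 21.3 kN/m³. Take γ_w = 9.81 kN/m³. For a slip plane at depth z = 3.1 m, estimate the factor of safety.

FS = 0.58

With seepage parallel to the slope and the water table at the surface, the effective normal stress on the slip plane uses the buoyant unit weight γ' = γ_sat − γ_w while the driving shear stress uses γ_sat:
FS = [c' + γ' z cos²β tanφ'] / [γ_sat z sinβ cosβ]
γ' = 21.3 − 9.81 = 11.49 kN/m³
Numerator = 5.3 + 11.49·3.1·cos²41.6°·tan34.5° = 5.3 + 11.49·3.1·0.5592·0.6873 = 18.989 kPa
Denominator = 21.3·3.1·sin41.6°·cos41.6° = 21.3·3.1·0.6639·0.7478 = 32.783 kPa
FS = 18.989 / 32.783 = 0.579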